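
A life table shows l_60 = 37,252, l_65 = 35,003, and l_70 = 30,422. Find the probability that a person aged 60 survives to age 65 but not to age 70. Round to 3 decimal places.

We want 5|5q60 = (l_65 − l_70)/l_60.
This is the probability of reaching 65 but not 70, conditional on being alive at 60: (l_65 − l_70) / l_60.
= (35,003 − 30,422) / 37,252 = 4,581 / 37,252 = 0.122973.

0.123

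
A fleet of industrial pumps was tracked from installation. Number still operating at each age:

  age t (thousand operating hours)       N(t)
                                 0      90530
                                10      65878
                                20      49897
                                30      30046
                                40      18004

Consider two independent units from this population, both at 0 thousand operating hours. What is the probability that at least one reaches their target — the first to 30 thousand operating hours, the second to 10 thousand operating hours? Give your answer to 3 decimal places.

p₁ = N(30)/N(0) = 30046/90530 = 0.331890; p₂ = N(10)/N(0) = 65878/90530 = 0.727692.
P(at least one) = 1 − (1−p₁)(1−p₂) = 1 − 0.668110 × 0.272308 = 0.818068.

0.818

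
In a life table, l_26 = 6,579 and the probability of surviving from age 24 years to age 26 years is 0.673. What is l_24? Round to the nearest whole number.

9776

l_24 = l_26 / p = 6,579 / 0.673 = 9776.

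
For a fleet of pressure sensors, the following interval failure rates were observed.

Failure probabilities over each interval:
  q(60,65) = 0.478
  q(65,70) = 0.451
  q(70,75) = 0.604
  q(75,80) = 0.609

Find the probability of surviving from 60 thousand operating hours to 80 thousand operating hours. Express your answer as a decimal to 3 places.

Chaining the interval survival probabilities: (1 − 0.478) × (1 − 0.451) × (1 − 0.604) × (1 − 0.609).
= 0.522 × 0.549 × 0.396 × 0.391 = 0.044373.

0.044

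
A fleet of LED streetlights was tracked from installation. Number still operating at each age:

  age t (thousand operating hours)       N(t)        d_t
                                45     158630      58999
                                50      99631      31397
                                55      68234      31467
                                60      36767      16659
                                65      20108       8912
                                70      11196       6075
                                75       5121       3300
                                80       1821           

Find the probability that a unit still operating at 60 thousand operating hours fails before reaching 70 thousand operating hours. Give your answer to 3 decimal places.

0.695

P(fail before 70 | operational at 60) = 1 − N(70)/N(60) = 1 − 11196/36767 = (25571)/36767 = 0.695488.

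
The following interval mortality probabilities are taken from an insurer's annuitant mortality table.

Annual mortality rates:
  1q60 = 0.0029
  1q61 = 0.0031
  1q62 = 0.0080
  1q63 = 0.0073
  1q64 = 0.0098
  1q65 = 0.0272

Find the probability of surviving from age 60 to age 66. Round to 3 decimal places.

Survival from 60 to 66 is the product of surviving each interval: (1 − 0.0029) × (1 − 0.0031) × (1 − 0.0080) × (1 − 0.0073) × (1 − 0.0098) × (1 − 0.0272).
= 0.9971 × 0.9969 × 0.9920 × 0.9927 × 0.9902 × 0.9728 = 0.942902.

0.943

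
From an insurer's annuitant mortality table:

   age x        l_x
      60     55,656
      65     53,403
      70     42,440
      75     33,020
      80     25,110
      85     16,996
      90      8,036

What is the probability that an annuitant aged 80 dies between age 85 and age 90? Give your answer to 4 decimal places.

This is the probability of reaching 85 but not 90, conditional on being alive at 80: (l_85 − l_90) / l_80.
= (16,996 − 8,036) / 25,110 = 8,960 / 25,110 = 0.356830.

0.3568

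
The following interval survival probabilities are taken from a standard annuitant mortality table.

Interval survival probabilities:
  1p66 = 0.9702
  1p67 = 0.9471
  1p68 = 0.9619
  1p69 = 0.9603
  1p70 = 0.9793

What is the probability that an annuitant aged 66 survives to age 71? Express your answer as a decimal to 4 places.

0.8312

Chaining the interval survival probabilities: 0.9702 × 0.9471 × 0.9619 × 0.9603 × 0.9793.
= 0.831208.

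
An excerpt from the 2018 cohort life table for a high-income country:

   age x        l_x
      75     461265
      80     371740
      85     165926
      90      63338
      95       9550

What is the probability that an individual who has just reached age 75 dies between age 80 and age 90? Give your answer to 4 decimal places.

0.6686

We want 5|10q75 = (l_80 − l_90)/l_75.
This is the probability of reaching 80 but not 90, conditional on being alive at 75: (l_80 − l_90) / l_75.
= (371740 − 63338) / 461265 = 308402 / 461265 = 0.668600.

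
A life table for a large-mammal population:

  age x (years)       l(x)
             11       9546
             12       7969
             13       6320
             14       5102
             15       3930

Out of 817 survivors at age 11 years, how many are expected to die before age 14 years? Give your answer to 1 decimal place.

380.3

The relevant probability is 1 − 5102/9546 = 0.465535.
Expected number = 817 × 0.465535 = 380.3.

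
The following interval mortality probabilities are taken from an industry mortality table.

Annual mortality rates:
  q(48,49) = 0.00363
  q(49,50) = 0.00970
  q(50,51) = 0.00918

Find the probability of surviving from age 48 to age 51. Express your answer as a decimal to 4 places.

P(survive 48→51) = (1 − 0.00363) × (1 − 0.00970) × (1 − 0.00918).
= 0.99637 × 0.99030 × 0.99082 = 0.977647.

0.9776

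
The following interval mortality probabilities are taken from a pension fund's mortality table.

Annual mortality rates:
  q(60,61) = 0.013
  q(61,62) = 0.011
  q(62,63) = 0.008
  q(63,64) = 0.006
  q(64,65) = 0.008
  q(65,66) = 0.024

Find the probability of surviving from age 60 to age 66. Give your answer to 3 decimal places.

0.932

The overall survival probability is (1 − 0.013) × (1 − 0.011) × (1 − 0.008) × (1 − 0.006) × (1 − 0.008) × (1 − 0.024).
= 0.987 × 0.989 × 0.992 × 0.994 × 0.992 × 0.976 = 0.931908.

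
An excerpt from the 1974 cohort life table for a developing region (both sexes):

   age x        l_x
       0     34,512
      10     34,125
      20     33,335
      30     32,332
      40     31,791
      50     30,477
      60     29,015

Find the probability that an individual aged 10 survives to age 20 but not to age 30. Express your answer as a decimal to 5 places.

0.02939

We want 10|10q10 = (l_20 − l_30)/l_10.
This is the probability of reaching 20 but not 30, conditional on being alive at 10: (l_20 − l_30) / l_10.
= (33,335 − 32,332) / 34,125 = 1,003 / 34,125 = 0.029392.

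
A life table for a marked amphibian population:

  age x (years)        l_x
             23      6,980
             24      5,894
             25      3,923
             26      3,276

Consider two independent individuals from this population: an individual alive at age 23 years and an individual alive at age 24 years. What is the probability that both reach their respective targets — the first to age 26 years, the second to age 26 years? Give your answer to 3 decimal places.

0.261

p₁ = l_26/l_23 = 3,276/6,980 = 0.469341; p₂ = l_26/l_24 = 3,276/5,894 = 0.555819.
P(both) = p₁ × p₂ = 0.469341 × 0.555819 = 0.260869.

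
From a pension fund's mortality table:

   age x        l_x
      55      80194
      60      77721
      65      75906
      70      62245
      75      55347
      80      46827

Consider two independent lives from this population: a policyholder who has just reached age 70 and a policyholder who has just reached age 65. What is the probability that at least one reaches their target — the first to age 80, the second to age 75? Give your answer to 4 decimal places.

0.9329

p₁ = l_80/l_70 = 46827/62245 = 0.752301; p₂ = l_75/l_65 = 55347/75906 = 0.729152.
P(at least one) = 1 − (1−p₁)(1−p₂) = 1 − 0.247699 × 0.270848 = 0.932911.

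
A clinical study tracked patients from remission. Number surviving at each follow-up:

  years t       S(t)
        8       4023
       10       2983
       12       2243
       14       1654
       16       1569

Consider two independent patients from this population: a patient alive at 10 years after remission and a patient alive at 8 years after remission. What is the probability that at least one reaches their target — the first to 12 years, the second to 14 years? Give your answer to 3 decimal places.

p₁ = S(12)/S(10) = 2243/2983 = 0.751928; p₂ = S(14)/S(8) = 1654/4023 = 0.411136.
P(at least one) = 1 − (1−p₁)(1−p₂) = 1 − 0.248072 × 0.588864 = 0.853919.

0.854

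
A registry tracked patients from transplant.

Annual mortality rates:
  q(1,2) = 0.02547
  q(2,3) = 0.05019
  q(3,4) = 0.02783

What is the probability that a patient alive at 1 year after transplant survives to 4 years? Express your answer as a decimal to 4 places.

0.8999

P(survive 1→4) = (1 − 0.02547) × (1 − 0.05019) × (1 − 0.02783).
= 0.97453 × 0.94981 × 0.97217 = 0.899858.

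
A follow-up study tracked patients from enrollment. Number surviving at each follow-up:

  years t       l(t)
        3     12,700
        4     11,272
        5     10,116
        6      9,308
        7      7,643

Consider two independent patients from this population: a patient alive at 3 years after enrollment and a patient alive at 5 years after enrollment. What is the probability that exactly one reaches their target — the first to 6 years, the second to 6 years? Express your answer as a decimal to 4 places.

p₁ = l(6)/l(3) = 9,308/12,700 = 0.732913; p₂ = l(6)/l(5) = 9,308/10,116 = 0.920127.
P(exactly one) = p₁(1−p₂) + (1−p₁)p₂ = 0.058540 + 0.245754 = 0.304294.

0.3043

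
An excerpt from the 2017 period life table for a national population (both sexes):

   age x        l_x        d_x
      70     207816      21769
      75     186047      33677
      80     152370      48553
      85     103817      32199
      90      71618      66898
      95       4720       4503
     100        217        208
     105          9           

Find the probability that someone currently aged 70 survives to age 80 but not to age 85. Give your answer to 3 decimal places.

This is the probability of reaching 80 but not 85, conditional on being alive at 70: (l_80 − l_85) / l_70.
= (152370 − 103817) / 207816 = 48553 / 207816 = 0.233635.

0.234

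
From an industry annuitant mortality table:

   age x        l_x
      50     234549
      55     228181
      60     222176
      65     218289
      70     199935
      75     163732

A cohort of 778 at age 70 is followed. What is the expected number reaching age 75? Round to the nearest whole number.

The relevant probability is 163732/199935 = 0.818926.
Expected number = 778 × 0.818926 = 637.

637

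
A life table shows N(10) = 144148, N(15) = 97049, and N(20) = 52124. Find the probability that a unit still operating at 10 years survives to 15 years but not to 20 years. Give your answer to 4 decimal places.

This is the probability of reaching 15 but not 20, conditional on being operational at 10: (N(15) − N(20)) / N(10).
= (97049 − 52124) / 144148 = 44925 / 144148 = 0.311659.

0.3117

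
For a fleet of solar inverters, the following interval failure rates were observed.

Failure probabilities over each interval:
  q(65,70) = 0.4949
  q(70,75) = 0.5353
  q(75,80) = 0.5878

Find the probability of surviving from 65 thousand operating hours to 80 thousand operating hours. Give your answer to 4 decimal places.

P(survive 65→80) = (1 − 0.4949) × (1 − 0.5353) × (1 − 0.5878).
= 0.5051 × 0.4647 × 0.4122 = 0.096752.

0.0968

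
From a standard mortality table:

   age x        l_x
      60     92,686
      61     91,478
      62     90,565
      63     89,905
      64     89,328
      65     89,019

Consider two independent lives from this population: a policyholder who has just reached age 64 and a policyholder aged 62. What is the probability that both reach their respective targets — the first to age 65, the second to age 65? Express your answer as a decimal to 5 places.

p₁ = l_65/l_64 = 89,019/89,328 = 0.996541; p₂ = l_65/l_62 = 89,019/90,565 = 0.982929.
P(both) = p₁ × p₂ = 0.996541 × 0.982929 = 0.979529.

0.97953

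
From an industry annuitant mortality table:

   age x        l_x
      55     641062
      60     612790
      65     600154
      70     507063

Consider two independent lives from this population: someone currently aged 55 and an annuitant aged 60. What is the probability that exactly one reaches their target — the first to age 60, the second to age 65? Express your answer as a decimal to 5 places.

0.06290

p₁ = l_60/l_55 = 612790/641062 = 0.955898; p₂ = l_65/l_60 = 600154/612790 = 0.979380.
P(exactly one) = p₁(1−p₂) + (1−p₁)p₂ = 0.019711 + 0.043193 = 0.062903.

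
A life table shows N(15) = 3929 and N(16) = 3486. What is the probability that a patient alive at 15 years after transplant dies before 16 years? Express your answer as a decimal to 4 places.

0.1128

P(die before 16 | alive at 15) = 1 − N(16)/N(15) = 1 − 3486/3929 = (443)/3929 = 0.112751.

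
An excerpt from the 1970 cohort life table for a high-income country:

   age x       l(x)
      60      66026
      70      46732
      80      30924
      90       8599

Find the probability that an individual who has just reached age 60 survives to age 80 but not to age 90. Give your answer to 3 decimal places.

0.338

This is the probability of reaching 80 but not 90, conditional on being alive at 60: (l(80) − l(90)) / l(60).
= (30924 − 8599) / 66026 = 22325 / 66026 = 0.338124.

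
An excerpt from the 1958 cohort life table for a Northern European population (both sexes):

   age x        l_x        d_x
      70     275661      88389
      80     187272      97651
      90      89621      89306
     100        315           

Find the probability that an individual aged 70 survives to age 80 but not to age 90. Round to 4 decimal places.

We want 10|10q70 = (l_80 − l_90)/l_70.
This is the probability of reaching 80 but not 90, conditional on being alive at 70: (l_80 − l_90) / l_70.
= (187272 − 89621) / 275661 = 97651 / 275661 = 0.354243.

0.3542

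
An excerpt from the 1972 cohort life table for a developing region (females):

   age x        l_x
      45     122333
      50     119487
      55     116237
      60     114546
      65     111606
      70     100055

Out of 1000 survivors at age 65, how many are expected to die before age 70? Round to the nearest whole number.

103

The relevant probability is 1 − 100055/111606 = 0.103498.
Expected number = 1000 × 0.103498 = 103.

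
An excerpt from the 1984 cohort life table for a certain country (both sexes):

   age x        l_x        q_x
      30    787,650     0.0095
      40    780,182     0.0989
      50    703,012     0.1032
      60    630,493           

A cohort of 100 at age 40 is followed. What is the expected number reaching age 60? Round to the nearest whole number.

The relevant probability is 630,493/780,182 = 0.808136.
Expected number = 100 × 0.808136 = 81.

81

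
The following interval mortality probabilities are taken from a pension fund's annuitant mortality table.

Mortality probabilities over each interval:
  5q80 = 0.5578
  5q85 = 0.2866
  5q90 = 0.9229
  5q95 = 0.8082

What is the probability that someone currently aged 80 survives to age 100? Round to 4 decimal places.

0.0047

Chaining the interval survival probabilities: (1 − 0.5578) × (1 − 0.2866) × (1 − 0.9229) × (1 − 0.8082).
= 0.4422 × 0.7134 × 0.0771 × 0.1918 = 0.004665.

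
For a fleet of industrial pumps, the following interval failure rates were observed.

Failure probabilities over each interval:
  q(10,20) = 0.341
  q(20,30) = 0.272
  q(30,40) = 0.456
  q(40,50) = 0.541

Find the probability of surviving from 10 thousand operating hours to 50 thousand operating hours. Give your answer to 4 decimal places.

The overall survival probability is (1 − 0.341) × (1 − 0.272) × (1 − 0.456) × (1 − 0.541).
= 0.659 × 0.728 × 0.544 × 0.459 = 0.119792.

0.1198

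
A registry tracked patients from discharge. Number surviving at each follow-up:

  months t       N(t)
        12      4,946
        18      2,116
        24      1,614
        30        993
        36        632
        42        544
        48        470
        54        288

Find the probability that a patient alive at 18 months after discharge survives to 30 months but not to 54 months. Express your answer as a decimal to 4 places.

This is the probability of reaching 30 but not 54, conditional on being alive at 18: (N(30) − N(54)) / N(18).
= (993 − 288) / 2,116 = 705 / 2,116 = 0.333176.

0.3332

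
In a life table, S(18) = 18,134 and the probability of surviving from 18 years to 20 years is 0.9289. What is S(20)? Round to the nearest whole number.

S(20) = S(18) × p = 18,134 × 0.9289 = 16845.

16845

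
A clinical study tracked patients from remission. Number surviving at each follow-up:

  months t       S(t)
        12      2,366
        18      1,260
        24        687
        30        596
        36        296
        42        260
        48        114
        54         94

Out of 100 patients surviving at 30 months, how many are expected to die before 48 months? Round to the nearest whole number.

The relevant probability is 1 − 114/596 = 0.808725.
Expected number = 100 × 0.808725 = 81.

81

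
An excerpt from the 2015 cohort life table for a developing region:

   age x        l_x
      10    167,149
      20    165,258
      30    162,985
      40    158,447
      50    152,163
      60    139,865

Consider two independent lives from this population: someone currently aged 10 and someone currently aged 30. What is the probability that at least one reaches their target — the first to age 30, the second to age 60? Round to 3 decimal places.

0.996

p₁ = l_30/l_10 = 162,985/167,149 = 0.975088; p₂ = l_60/l_30 = 139,865/162,985 = 0.858146.
P(at least one) = 1 − (1−p₁)(1−p₂) = 1 − 0.024912 × 0.141854 = 0.996466.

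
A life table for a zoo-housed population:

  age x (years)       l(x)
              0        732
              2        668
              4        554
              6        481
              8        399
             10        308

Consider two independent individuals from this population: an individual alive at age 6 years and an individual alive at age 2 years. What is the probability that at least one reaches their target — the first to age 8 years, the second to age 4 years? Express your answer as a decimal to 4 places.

0.9709

p₁ = l(8)/l(6) = 399/481 = 0.829522; p₂ = l(4)/l(2) = 554/668 = 0.829341.
P(at least one) = 1 − (1−p₁)(1−p₂) = 1 − 0.170478 × 0.170659 = 0.970906.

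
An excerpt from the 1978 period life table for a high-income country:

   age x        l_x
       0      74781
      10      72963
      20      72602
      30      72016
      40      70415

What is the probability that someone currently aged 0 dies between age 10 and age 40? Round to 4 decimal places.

0.0341

This is the probability of reaching 10 but not 40, conditional on being alive at 0: (l_10 − l_40) / l_0.
= (72963 − 70415) / 74781 = 2548 / 74781 = 0.034073.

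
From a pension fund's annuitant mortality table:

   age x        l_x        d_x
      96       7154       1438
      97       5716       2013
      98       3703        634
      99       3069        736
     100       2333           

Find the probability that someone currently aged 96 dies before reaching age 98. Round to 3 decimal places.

0.482

P(die before 98 | alive at 96) = 1 − l_98/l_96 = 1 − 3703/7154 = (3451)/7154 = 0.482387.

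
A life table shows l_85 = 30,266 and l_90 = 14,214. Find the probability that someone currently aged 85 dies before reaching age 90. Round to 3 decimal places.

P(die before 90 | alive at 85) = 1 − l_90/l_85 = 1 − 14,214/30,266 = (16,052)/30,266 = 0.530364.

0.530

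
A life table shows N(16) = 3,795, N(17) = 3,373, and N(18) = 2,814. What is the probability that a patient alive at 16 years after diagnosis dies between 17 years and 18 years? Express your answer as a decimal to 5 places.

This is the probability of reaching 17 but not 18, conditional on being alive at 16: (N(17) − N(18)) / N(16).
= (3,373 − 2,814) / 3,795 = 559 / 3,795 = 0.147299.

0.14730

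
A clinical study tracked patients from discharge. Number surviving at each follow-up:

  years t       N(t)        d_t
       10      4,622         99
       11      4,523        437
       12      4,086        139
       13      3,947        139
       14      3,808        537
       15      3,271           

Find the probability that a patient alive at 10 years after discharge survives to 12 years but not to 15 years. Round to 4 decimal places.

This is the probability of reaching 12 but not 15, conditional on being alive at 10: (N(12) − N(15)) / N(10).
= (4,086 − 3,271) / 4,622 = 815 / 4,622 = 0.176331.

0.1763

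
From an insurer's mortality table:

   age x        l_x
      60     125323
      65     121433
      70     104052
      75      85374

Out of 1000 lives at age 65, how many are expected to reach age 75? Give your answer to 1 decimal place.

The relevant probability is 85374/121433 = 0.703054.
Expected number = 1000 × 0.703054 = 703.1.

703.1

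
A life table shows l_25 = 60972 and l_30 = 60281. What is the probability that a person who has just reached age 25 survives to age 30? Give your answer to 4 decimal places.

We want 5p25 = l_30/l_25.
The conditional survival probability is l_30/l_25 = 60281/60972 = 0.988667.

0.9887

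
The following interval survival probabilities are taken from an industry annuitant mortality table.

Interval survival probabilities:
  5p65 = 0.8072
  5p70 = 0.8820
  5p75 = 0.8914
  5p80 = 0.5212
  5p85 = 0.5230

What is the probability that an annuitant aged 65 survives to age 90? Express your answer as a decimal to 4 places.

25p65 = 0.8072 × 0.8820 × 0.8914 × 0.5212 × 0.5230.
= 0.172993.

0.1730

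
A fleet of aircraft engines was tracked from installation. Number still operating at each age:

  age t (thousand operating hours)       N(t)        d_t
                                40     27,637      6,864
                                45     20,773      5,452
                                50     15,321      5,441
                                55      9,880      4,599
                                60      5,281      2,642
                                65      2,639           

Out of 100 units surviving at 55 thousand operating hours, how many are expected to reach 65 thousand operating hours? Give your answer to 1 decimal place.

26.7

The relevant probability is 2,639/9,880 = 0.267105.
Expected number = 100 × 0.267105 = 26.7.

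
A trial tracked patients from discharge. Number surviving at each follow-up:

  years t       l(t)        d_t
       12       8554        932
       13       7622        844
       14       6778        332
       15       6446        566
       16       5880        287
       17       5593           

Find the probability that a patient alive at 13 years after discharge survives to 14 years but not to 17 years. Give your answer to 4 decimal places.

This is the probability of reaching 14 but not 17, conditional on being alive at 13: (l(14) − l(17)) / l(13).
= (6778 − 5593) / 7622 = 1185 / 7622 = 0.155471.

0.1555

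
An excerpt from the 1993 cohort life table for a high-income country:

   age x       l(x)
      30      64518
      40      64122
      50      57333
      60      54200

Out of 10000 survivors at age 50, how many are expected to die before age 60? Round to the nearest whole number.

546

The relevant probability is 1 − 54200/57333 = 0.054646.
Expected number = 10000 × 0.054646 = 546.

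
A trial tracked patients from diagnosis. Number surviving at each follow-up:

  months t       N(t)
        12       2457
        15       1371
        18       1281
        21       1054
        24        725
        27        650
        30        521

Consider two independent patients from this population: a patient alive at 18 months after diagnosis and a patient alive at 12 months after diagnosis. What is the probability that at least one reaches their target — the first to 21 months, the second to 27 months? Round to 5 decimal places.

0.86967

p₁ = N(21)/N(18) = 1054/1281 = 0.822795; p₂ = N(27)/N(12) = 650/2457 = 0.264550.
P(at least one) = 1 − (1−p₁)(1−p₂) = 1 − 0.177205 × 0.735450 = 0.869675.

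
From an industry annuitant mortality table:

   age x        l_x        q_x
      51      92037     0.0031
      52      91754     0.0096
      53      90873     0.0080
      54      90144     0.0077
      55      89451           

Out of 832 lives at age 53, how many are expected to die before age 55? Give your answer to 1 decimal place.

13.0

The relevant probability is 1 − 89451/90873 = 0.015648.
Expected number = 832 × 0.015648 = 13.0.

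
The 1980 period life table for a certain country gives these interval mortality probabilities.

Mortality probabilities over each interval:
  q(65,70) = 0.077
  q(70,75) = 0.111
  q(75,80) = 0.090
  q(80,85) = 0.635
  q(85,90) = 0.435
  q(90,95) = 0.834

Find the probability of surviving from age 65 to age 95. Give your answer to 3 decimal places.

The overall survival probability is (1 − 0.077) × (1 − 0.111) × (1 − 0.090) × (1 − 0.635) × (1 − 0.435) × (1 − 0.834).
= 0.923 × 0.889 × 0.910 × 0.365 × 0.565 × 0.166 = 0.025562.

0.026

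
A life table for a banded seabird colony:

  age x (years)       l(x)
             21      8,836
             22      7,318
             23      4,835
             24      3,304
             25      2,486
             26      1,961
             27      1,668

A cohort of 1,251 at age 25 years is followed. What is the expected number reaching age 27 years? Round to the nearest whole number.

839

The relevant probability is 1,668/2,486 = 0.670957.
Expected number = 1,251 × 0.670957 = 839.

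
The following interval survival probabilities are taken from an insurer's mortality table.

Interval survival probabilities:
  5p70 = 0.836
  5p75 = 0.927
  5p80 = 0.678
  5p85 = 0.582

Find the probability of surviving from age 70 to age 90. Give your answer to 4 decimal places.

Chaining the interval survival probabilities: 0.836 × 0.927 × 0.678 × 0.582.
= 0.305801.

0.3058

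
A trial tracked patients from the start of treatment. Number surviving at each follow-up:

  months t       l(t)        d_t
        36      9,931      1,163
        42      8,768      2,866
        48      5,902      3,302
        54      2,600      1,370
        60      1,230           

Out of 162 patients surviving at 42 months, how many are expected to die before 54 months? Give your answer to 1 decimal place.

114.0

The relevant probability is 1 − 2,600/8,768 = 0.703467.
Expected number = 162 × 0.703467 = 114.0.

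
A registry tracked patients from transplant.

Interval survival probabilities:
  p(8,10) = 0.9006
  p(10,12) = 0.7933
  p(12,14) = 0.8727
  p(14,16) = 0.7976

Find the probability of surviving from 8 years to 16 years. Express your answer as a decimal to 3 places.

Survival from 8 to 16 is the product of surviving each interval: 0.9006 × 0.7933 × 0.8727 × 0.7976.
= 0.497301.

0.497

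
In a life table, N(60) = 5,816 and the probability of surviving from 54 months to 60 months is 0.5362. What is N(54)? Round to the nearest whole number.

N(54) = N(60) / p = 5,816 / 0.5362 = 10847.

10847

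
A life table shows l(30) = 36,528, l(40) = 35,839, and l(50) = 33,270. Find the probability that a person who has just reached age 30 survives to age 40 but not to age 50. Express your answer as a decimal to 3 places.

This is the probability of reaching 40 but not 50, conditional on being alive at 30: (l(40) − l(50)) / l(30).
= (35,839 − 33,270) / 36,528 = 2,569 / 36,528 = 0.070330.

0.070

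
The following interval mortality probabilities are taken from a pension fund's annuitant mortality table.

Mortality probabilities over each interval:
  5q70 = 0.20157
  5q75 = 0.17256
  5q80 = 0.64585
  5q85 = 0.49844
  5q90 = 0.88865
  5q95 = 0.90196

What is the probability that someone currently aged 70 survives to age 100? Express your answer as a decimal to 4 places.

30p70 = (1 − 0.20157) × (1 − 0.17256) × (1 − 0.64585) × (1 − 0.49844) × (1 − 0.88865) × (1 − 0.90196).
= 0.79843 × 0.82744 × 0.35415 × 0.50156 × 0.11135 × 0.09804 = 0.001281.

0.0013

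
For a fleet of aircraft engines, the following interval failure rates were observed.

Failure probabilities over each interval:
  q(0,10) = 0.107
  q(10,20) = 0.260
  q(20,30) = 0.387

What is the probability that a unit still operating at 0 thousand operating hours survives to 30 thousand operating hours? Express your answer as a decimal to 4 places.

Survival from 0 to 30 is the product of surviving each interval: (1 − 0.107) × (1 − 0.260) × (1 − 0.387).
= 0.893 × 0.740 × 0.613 = 0.405083.

0.4051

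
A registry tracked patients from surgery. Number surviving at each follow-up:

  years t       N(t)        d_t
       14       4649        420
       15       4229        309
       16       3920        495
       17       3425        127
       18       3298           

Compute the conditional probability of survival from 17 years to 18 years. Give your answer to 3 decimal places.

The conditional survival probability is N(18)/N(17) = 3298/3425 = 0.962920.

0.963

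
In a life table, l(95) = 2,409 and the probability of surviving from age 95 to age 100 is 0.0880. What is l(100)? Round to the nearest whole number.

l(100) = l(95) × p = 2,409 × 0.0880 = 212.

212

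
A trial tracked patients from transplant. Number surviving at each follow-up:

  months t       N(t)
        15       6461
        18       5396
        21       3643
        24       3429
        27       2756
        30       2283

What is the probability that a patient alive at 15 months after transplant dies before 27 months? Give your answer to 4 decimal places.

P(die before 27 | alive at 15) = 1 − N(27)/N(15) = 1 − 2756/6461 = (3705)/6461 = 0.573441.

0.5734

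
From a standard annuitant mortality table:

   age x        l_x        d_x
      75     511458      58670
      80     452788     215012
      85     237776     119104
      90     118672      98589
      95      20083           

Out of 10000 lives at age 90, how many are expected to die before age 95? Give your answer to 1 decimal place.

The relevant probability is 1 − 20083/118672 = 0.830769.
Expected number = 10000 × 0.830769 = 8307.7.

8307.7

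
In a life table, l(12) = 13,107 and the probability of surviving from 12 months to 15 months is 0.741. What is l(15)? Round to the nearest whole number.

9712

l(15) = l(12) × p = 13,107 × 0.741 = 9712.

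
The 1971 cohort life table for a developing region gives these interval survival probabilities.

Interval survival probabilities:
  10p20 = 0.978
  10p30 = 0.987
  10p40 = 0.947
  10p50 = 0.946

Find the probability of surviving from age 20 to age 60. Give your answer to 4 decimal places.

0.8648

Survival from 20 to 60 is the product of surviving each interval: 0.978 × 0.987 × 0.947 × 0.946.
= 0.864763.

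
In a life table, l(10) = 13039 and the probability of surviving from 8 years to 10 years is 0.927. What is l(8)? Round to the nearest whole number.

14066

l(8) = l(10) / p = 13039 / 0.927 = 14066.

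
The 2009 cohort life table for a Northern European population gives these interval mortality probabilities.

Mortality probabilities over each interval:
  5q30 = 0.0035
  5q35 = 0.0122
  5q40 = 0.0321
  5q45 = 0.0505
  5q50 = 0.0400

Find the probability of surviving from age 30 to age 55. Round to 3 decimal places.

The overall survival probability is (1 − 0.0035) × (1 − 0.0122) × (1 − 0.0321) × (1 − 0.0505) × (1 − 0.0400).
= 0.9965 × 0.9878 × 0.9679 × 0.9495 × 0.9600 = 0.868446.

0.868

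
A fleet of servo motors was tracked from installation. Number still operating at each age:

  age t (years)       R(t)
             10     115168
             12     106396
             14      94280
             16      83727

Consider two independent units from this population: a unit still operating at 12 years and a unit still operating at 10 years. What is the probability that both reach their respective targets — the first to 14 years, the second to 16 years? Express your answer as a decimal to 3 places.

0.644

p₁ = R(14)/R(12) = 94280/106396 = 0.886124; p₂ = R(16)/R(10) = 83727/115168 = 0.726999.
P(both) = p₁ × p₂ = 0.886124 × 0.726999 = 0.644211.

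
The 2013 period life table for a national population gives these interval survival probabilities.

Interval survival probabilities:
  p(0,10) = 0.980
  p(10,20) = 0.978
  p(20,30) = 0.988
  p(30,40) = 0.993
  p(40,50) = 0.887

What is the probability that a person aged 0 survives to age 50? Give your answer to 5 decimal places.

0.83406

Chaining the interval survival probabilities: 0.980 × 0.978 × 0.988 × 0.993 × 0.887.
= 0.834055.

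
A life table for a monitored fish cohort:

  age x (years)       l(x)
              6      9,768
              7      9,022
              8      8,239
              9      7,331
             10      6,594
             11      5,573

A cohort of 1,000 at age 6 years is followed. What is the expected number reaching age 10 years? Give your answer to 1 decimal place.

The relevant probability is 6,594/9,768 = 0.675061.
Expected number = 1,000 × 0.675061 = 675.1.

675.1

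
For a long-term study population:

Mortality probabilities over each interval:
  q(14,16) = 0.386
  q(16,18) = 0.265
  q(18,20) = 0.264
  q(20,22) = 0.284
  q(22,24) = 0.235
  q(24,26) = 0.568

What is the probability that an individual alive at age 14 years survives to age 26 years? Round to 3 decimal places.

0.079

Survival from 14 to 26 is the product of surviving each interval: (1 − 0.386) × (1 − 0.265) × (1 − 0.264) × (1 − 0.284) × (1 − 0.235) × (1 − 0.568).
= 0.614 × 0.735 × 0.736 × 0.716 × 0.765 × 0.432 = 0.078594.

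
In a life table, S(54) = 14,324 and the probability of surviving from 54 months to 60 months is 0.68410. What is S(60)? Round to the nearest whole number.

S(60) = S(54) × p = 14,324 × 0.68410 = 9799.

9799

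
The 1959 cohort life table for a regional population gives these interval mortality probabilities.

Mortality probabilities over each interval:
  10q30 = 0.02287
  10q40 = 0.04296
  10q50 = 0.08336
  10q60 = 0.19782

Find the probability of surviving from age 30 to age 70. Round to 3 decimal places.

Chaining the interval survival probabilities: (1 − 0.02287) × (1 − 0.04296) × (1 − 0.08336) × (1 − 0.19782).
= 0.97713 × 0.95704 × 0.91664 × 0.80218 = 0.687627.

0.688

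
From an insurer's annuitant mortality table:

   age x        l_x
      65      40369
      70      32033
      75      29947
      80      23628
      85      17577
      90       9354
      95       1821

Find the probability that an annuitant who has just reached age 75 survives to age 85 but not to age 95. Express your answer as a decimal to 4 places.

We want 10|10q75 = (l_85 − l_95)/l_75.
This is the probability of reaching 85 but not 95, conditional on being alive at 75: (l_85 − l_95) / l_75.
= (17577 − 1821) / 29947 = 15756 / 29947 = 0.526129.

0.5261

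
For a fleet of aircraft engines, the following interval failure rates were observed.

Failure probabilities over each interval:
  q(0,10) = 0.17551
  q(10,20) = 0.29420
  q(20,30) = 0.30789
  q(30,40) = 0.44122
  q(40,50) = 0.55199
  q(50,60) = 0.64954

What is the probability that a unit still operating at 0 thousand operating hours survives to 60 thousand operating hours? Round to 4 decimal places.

P(survive 0→60) = (1 − 0.17551) × (1 − 0.29420) × (1 − 0.30789) × (1 − 0.44122) × (1 − 0.55199) × (1 − 0.64954).
= 0.82449 × 0.70580 × 0.69211 × 0.55878 × 0.44801 × 0.35046 = 0.035335.

0.0353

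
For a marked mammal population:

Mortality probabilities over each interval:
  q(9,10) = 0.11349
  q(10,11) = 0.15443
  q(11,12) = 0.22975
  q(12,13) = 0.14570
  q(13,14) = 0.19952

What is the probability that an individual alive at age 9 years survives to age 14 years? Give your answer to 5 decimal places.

P(survive 9→14) = (1 − 0.11349) × (1 − 0.15443) × (1 − 0.22975) × (1 − 0.14570) × (1 − 0.19952).
= 0.88651 × 0.84557 × 0.77025 × 0.85430 × 0.80048 = 0.394844.

0.39484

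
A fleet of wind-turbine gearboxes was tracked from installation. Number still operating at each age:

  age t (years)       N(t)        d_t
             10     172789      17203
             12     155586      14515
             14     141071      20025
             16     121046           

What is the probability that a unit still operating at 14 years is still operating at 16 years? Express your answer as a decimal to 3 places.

The conditional survival probability is N(16)/N(14) = 121046/141071 = 0.858050.

0.858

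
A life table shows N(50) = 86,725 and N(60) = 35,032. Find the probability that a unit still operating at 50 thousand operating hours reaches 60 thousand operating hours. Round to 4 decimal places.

0.4039

The conditional survival probability is N(60)/N(50) = 35,032/86,725 = 0.403943.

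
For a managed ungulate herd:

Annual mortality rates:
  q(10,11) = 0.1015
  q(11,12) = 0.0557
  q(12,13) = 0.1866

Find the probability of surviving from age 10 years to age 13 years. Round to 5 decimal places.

0.69013

The overall survival probability is (1 − 0.1015) × (1 − 0.0557) × (1 − 0.1866).
= 0.8985 × 0.9443 × 0.8134 = 0.690132.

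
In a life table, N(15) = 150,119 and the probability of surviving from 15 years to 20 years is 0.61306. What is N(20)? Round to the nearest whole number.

92032

N(20) = N(15) × p = 150,119 × 0.61306 = 92032.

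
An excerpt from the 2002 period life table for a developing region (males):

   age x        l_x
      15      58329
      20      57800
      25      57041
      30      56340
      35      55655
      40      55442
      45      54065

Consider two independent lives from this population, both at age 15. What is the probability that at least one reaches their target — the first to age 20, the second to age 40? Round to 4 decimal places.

0.9996

p₁ = l_20/l_15 = 57800/58329 = 0.990931; p₂ = l_40/l_15 = 55442/58329 = 0.950505.
P(at least one) = 1 − (1−p₁)(1−p₂) = 1 − 0.009069 × 0.049495 = 0.999551.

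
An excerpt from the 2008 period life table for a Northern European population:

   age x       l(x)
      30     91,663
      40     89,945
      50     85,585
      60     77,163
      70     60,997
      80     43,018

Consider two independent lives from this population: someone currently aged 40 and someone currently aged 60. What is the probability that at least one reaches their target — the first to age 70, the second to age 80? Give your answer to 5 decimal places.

0.85758

p₁ = l(70)/l(40) = 60,997/89,945 = 0.678159; p₂ = l(80)/l(60) = 43,018/77,163 = 0.557495.
P(at least one) = 1 − (1−p₁)(1−p₂) = 1 − 0.321841 × 0.442505 = 0.857584.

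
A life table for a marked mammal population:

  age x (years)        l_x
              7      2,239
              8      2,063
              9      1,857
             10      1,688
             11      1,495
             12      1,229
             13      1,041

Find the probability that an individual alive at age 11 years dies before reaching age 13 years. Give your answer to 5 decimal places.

0.30368

P(die before 13 | alive at 11) = 1 − l_13/l_11 = 1 − 1,041/1,495 = (454)/1,495 = 0.303679.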